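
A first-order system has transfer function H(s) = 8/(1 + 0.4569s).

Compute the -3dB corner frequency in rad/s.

Corner frequency = 1/τ = 1/0.4569 = 2.189 rad/s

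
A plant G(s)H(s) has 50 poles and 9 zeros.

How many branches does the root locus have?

Root locus has n branches where n = number of poles = 50.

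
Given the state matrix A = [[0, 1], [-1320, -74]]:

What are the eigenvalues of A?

det(A - λI) = λ² - (-74)λ + 1320 = (λ - (-44))(λ - (-30)). Eigenvalues: -44, -30.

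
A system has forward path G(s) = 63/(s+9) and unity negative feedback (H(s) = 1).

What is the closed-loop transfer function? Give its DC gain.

T(s) = G/(1+GH) = [63/(s+9)] / [1 + 63/(s+9)] = 63/(s+9+63) = 63/(s+72). DC gain = 63/72 = 0.875.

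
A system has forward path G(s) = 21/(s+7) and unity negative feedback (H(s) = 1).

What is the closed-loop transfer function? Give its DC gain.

T(s) = G/(1+GH) = [21/(s+7)] / [1 + 21/(s+7)] = 21/(s+7+21) = 21/(s+28). DC gain = 21/28 = 0.75.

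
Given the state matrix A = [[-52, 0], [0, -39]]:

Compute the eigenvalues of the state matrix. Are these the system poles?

For diagonal matrix, eigenvalues are diagonal entries: λ₁ = -52, λ₂ = -39. Eigenvalues of A = system poles.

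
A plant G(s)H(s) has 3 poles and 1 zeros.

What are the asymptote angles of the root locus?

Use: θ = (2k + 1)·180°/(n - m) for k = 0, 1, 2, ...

n - m = 3 - 1 = 2. Angles: θk = (2k + 1)·180°/2 = 90°, 270°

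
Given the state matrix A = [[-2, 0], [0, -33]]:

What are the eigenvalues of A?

For diagonal matrix, eigenvalues are diagonal entries: λ₁ = -2, λ₂ = -33.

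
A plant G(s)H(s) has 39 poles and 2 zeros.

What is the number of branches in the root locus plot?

Root locus has n branches where n = number of poles = 39.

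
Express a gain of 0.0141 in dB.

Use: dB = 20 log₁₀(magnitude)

dB = 20 log₁₀(0.0141) = -37.0 dB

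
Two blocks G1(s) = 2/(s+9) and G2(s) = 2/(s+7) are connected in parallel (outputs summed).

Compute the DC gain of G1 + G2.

Parallel: G_eq = G1 + G2. DC gain = G1(0) + G2(0) = 2/9 + 2/7 = 0.2222 + 0.2857 = 0.5079.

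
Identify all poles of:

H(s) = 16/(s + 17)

Pole is where denominator = 0: s + 17 = 0, so s = -17.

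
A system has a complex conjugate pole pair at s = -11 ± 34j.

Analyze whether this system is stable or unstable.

Real part of poles is -11 (< 0, left half-plane). Stable.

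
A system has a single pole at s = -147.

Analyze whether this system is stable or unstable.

Pole at s = -147 is in the left half-plane. Stable.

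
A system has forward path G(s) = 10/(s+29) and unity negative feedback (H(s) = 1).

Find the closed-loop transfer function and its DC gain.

T(s) = G/(1+GH) = [10/(s+29)] / [1 + 10/(s+29)] = 10/(s+29+10) = 10/(s+39). DC gain = 10/39 = 0.2564.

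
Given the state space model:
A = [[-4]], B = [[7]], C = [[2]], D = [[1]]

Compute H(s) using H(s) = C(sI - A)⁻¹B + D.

(sI - A)⁻¹ = 1/(s + 4). H(s) = 2×7/(s + 4) + 1 = (s + 18)/(s + 4).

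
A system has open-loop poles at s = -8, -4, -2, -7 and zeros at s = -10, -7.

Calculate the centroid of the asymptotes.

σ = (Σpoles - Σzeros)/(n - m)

σ = (Σpoles - Σzeros)/(n - m) = (-21 - (-17))/(4 - 2) = -4/2 = -2.0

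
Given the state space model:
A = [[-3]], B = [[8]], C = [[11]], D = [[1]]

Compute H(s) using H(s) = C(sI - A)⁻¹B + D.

(sI - A)⁻¹ = 1/(s + 3). H(s) = 11×8/(s + 3) + 1 = (s + 91)/(s + 3).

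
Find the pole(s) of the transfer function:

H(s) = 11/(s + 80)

Pole is where denominator = 0: s + 80 = 0, so s = -80.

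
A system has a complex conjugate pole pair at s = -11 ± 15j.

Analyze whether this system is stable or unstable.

Real part of poles is -11 (< 0, left half-plane). Stable.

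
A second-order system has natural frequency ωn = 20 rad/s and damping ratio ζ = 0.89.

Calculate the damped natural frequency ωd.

ωd = ωn√(1 - ζ²) = 20√(1 - 0.89²) = 9.12 rad/s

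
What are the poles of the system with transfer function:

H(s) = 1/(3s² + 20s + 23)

Discriminant = 20² - 4×3×23 = 400 - 276 = 124 > 0, so two distinct real poles. Using quadratic formula: s = (-20 ± √124)/(2×3) = (-20 ± √124)/6, with √124 ≈ 11.1355. s₁ ≈ -1.4774, s₂ ≈ -5.1893. Poles: s₁ = -1.4774, s₂ = -5.1893.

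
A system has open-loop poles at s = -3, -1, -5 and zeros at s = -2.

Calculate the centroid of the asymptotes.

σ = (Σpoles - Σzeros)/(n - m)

σ = (Σpoles - Σzeros)/(n - m) = (-9 - (-2))/(3 - 1) = -7/2 = -3.5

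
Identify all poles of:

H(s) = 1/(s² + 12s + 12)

Discriminant = 12² - 4×1×12 = 144 - 48 = 96 > 0, so two distinct real poles. Using quadratic formula: s = (-12 ± √96)/(2×1) = (-12 ± √96)/2, with √96 ≈ 9.7980. s₁ ≈ -1.1010, s₂ ≈ -10.8990. Poles: s₁ = -1.1010, s₂ = -10.8990.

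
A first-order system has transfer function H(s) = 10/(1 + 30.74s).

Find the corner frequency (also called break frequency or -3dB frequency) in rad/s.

Corner frequency = 1/τ = 1/30.74 = 0.033 rad/s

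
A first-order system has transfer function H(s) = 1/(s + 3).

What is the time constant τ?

For H(s) = 1/(s + 1/τ), the pole is at -1/τ = -3, so τ = 1/3 = 0.3333 s.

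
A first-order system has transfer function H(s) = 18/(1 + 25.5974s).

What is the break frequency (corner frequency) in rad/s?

Corner frequency = 1/τ = 1/25.5974 = 0.039 rad/s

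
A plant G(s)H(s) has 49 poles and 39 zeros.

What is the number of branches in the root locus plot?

Root locus has n branches where n = number of poles = 49.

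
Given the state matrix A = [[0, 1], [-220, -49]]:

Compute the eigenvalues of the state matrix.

det(A - λI) = λ² - (-49)λ + 220 = (λ - (-44))(λ - (-5)). Eigenvalues: -44, -5.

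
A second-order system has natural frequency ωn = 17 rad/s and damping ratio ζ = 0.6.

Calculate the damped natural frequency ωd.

ωd = ωn√(1 - ζ²) = 17√(1 - 0.6²) = 13.6 rad/s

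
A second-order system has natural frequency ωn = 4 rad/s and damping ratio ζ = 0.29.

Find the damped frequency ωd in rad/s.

ωd = ωn√(1 - ζ²) = 4√(1 - 0.29²) = 3.83 rad/s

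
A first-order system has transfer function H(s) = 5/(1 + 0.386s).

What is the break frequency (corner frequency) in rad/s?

Corner frequency = 1/τ = 1/0.386 = 2.591 rad/s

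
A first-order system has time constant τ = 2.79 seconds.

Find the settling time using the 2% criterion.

For first-order system, 2% settling time ≈ 4τ = 4 × 2.79 = 11.16 s.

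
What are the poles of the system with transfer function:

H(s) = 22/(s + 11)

Pole is where denominator = 0: s + 11 = 0, so s = -11.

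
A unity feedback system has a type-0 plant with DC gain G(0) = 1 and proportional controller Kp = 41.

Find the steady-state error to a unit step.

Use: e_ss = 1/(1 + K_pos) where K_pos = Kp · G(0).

K_pos = Kp · G(0) = 41 × 1 = 41. e_ss = 1/(1 + 41) = 0.0238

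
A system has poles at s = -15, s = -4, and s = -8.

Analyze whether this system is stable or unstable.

All poles are in the left half-plane. System is stable.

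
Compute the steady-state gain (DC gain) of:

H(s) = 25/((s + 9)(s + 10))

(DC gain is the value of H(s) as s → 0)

DC gain = H(0) = 25/(9 × 10) = 25/90 = 0.2778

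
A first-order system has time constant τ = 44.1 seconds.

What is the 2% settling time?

For first-order system, 2% settling time ≈ 4τ = 4 × 44.1 = 176.4 s.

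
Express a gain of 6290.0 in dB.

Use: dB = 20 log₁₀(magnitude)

dB = 20 log₁₀(6290.0) = 76.0 dB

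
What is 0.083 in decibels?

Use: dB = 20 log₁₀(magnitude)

dB = 20 log₁₀(0.083) = -21.6 dB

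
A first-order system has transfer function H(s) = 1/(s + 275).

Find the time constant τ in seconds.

For H(s) = 1/(s + 1/τ), the pole is at -1/τ = -275, so τ = 1/275 = 0.0036 s.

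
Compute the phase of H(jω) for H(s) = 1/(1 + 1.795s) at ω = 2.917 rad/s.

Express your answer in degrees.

Phase = -arctan(ωτ) = -arctan(2.917 × 1.795) = -79.2°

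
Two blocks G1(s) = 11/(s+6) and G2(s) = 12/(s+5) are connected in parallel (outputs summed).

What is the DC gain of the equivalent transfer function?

Parallel: G_eq = G1 + G2. DC gain = G1(0) + G2(0) = 11/6 + 12/5 = 1.8333 + 2.4 = 4.2333.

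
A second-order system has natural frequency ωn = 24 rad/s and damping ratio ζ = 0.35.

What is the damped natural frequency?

ωd = ωn√(1 - ζ²) = 24√(1 - 0.35²) = 22.48 rad/s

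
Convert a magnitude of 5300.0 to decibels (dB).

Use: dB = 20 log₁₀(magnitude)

dB = 20 log₁₀(5300.0) = 74.5 dB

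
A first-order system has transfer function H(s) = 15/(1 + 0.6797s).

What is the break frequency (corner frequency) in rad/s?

Corner frequency = 1/τ = 1/0.6797 = 1.471 rad/s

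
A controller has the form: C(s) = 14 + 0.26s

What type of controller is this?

This is a Proportional-Derivative (PD) controller.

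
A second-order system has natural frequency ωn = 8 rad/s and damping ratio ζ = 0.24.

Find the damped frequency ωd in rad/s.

ωd = ωn√(1 - ζ²) = 8√(1 - 0.24²) = 7.77 rad/s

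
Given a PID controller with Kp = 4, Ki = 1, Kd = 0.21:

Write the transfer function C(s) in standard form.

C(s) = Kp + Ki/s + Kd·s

Substituting values: C(s) = 4 + 1/s + 0.21s = (0.21s² + 4s + 1)/s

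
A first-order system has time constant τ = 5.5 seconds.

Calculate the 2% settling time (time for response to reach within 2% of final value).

For first-order system, 2% settling time ≈ 4τ = 4 × 5.5 = 22.0 s.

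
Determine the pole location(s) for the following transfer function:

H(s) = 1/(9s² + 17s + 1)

Discriminant = 17² - 4×9×1 = 289 - 36 = 253 > 0, so two distinct real poles. Using quadratic formula: s = (-17 ± √253)/(2×9) = (-17 ± √253)/18, with √253 ≈ 15.9060. s₁ ≈ -0.0608, s₂ ≈ -1.8281. Poles: s₁ = -0.0608, s₂ = -1.8281.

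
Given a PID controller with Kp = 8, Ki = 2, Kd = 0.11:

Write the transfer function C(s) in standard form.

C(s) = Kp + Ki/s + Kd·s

Substituting values: C(s) = 8 + 2/s + 0.11s = (0.11s² + 8s + 2)/s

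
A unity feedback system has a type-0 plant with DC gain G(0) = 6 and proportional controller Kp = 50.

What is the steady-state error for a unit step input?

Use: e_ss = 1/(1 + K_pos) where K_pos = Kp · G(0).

K_pos = Kp · G(0) = 50 × 6 = 300. e_ss = 1/(1 + 300) = 0.0033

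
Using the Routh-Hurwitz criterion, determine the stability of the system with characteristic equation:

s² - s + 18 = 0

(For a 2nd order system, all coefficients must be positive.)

Coefficients: 1, -1, 18. b=-1 not positive, so system is unstable.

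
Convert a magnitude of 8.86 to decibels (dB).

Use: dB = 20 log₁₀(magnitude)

dB = 20 log₁₀(8.86) = 18.9 dB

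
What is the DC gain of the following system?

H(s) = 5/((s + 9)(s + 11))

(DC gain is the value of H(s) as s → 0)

DC gain = H(0) = 5/(9 × 11) = 5/99 = 0.0505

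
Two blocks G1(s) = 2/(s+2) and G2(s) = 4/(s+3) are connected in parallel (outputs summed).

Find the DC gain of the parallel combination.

Parallel: G_eq = G1 + G2. DC gain = G1(0) + G2(0) = 2/2 + 4/3 = 1 + 1.3333 = 2.3333.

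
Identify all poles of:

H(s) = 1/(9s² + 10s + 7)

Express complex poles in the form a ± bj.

Discriminant = 10² - 4×9×7 = 100 - 252 = -152 < 0, so the poles are a complex conjugate pair s = (-10 ± j√152)/(2×9). Real part = -10/(2×9) = -10/18 ≈ -0.5556; imaginary part = ±√152/(2×9) ≈ 0.6849. Poles: s = -0.5556 ± 0.6849j.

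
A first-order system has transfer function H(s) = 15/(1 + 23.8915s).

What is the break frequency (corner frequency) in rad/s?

Corner frequency = 1/τ = 1/23.8915 = 0.042 rad/s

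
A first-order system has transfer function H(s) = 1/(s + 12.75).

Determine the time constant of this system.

For H(s) = 1/(s + 1/τ), the pole is at -1/τ = -12.75, so τ = 1/12.75 = 0.0784 s.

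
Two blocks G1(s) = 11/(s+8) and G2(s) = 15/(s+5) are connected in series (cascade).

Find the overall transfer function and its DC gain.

Series: multiply transfer functions. G_eq = 11/(s+8) × 15/(s+5) = 165/((s+8)(s+5)). DC gain = 165/(8×5) = 4.125.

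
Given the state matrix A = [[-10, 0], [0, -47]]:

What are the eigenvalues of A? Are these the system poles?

For diagonal matrix, eigenvalues are diagonal entries: λ₁ = -10, λ₂ = -47. Eigenvalues of A = system poles.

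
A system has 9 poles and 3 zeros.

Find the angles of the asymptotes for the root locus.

n - m = 9 - 3 = 6. Angles: θk = (2k + 1)·180°/6 = 30°, 90°, 150°, 210°, 270°, 330°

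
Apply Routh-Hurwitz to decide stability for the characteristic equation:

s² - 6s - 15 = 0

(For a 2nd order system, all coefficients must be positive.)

Coefficients: 1, -6, -15. b=-6, c=-15 not positive, so system is unstable.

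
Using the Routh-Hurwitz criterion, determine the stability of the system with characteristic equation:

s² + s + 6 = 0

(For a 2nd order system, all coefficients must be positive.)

Coefficients: 1, 1, 6. All positive, so system is stable.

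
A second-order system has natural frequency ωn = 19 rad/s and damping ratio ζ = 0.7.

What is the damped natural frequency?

ωd = ωn√(1 - ζ²) = 19√(1 - 0.7²) = 13.57 rad/s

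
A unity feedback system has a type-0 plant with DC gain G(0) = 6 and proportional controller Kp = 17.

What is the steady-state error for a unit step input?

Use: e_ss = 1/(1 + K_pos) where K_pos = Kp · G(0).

K_pos = Kp · G(0) = 17 × 6 = 102. e_ss = 1/(1 + 102) = 0.0097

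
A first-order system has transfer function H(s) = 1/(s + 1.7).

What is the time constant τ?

For H(s) = 1/(s + 1/τ), the pole is at -1/τ = -1.7, so τ = 1/1.7 = 0.5882 s.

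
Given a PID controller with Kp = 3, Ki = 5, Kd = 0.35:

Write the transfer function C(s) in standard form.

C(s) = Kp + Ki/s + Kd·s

Substituting values: C(s) = 3 + 5/s + 0.35s = (0.35s² + 3s + 5)/s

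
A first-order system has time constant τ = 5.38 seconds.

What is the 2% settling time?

For first-order system, 2% settling time ≈ 4τ = 4 × 5.38 = 21.52 s.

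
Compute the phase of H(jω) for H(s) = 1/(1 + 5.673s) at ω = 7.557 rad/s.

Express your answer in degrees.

Phase = -arctan(ωτ) = -arctan(7.557 × 5.673) = -88.7°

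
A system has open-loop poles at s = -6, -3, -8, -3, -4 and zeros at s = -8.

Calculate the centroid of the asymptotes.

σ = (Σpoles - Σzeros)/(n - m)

σ = (Σpoles - Σzeros)/(n - m) = (-24 - (-8))/(5 - 1) = -16/4 = -4.0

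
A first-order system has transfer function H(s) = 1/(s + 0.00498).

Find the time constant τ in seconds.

For H(s) = 1/(s + 1/τ), the pole is at -1/τ = -0.00498, so τ = 1/0.00498 = 200.8 s.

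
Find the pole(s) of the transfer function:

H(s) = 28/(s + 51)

Pole is where denominator = 0: s + 51 = 0, so s = -51.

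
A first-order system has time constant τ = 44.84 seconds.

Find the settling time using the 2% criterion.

For first-order system, 2% settling time ≈ 4τ = 4 × 44.84 = 179.36 s.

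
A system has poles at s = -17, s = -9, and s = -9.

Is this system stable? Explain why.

All poles are in the left half-plane. System is stable.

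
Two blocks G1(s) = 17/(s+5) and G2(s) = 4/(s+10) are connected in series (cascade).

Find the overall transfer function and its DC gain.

Series: multiply transfer functions. G_eq = 17/(s+5) × 4/(s+10) = 68/((s+5)(s+10)). DC gain = 68/(5×10) = 1.36.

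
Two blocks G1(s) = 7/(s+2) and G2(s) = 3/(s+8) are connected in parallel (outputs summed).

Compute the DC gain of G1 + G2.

Parallel: G_eq = G1 + G2. DC gain = G1(0) + G2(0) = 7/2 + 3/8 = 3.5 + 0.375 = 3.875.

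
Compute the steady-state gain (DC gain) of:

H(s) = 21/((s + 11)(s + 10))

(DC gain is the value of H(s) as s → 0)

DC gain = H(0) = 21/(11 × 10) = 21/110 = 0.1909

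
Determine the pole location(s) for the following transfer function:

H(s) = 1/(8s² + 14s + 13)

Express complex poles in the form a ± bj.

Discriminant = 14² - 4×8×13 = 196 - 416 = -220 < 0, so the poles are a complex conjugate pair s = (-14 ± j√220)/(2×8). Real part = -14/(2×8) = -14/16 = -0.875; imaginary part = ±√220/(2×8) ≈ 0.9270. Poles: s = -0.875 ± 0.9270j.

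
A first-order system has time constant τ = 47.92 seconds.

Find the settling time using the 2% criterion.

For first-order system, 2% settling time ≈ 4τ = 4 × 47.92 = 191.68 s.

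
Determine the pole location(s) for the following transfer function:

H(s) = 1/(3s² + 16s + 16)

Discriminant = 16² - 4×3×16 = 256 - 192 = 64 > 0, so two distinct real poles. Using quadratic formula: s = (-16 ± √64)/(2×3) = (-16 ± √64)/6, with √64 = 8. s₁ = -8/6 ≈ -1.3333, s₂ = -24/6 = -4. Poles: s₁ = -1.3333, s₂ = -4.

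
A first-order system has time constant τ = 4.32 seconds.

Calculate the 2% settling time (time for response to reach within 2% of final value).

For first-order system, 2% settling time ≈ 4τ = 4 × 4.32 = 17.28 s.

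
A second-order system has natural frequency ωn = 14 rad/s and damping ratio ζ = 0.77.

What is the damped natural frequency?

ωd = ωn√(1 - ζ²) = 14√(1 - 0.77²) = 8.93 rad/s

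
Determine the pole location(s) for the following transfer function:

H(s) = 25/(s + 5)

Pole is where denominator = 0: s + 5 = 0, so s = -5.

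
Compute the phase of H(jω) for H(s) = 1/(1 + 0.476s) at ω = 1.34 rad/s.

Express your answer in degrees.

Phase = -arctan(ωτ) = -arctan(1.34 × 0.476) = -32.5°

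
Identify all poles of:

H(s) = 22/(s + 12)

Pole is where denominator = 0: s + 12 = 0, so s = -12.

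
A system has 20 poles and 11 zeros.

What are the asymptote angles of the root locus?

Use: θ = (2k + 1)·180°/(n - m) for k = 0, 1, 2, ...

n - m = 20 - 11 = 9. Angles: θk = (2k + 1)·180°/9 = 20°, 60°, 100°, 140°, 180°, 220°, 260°, 300°, 340°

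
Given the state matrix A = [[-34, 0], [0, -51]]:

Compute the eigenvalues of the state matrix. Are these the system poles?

For diagonal matrix, eigenvalues are diagonal entries: λ₁ = -34, λ₂ = -51. Eigenvalues of A = system poles.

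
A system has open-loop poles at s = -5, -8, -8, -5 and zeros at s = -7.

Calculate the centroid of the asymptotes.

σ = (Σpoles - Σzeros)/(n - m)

σ = (Σpoles - Σzeros)/(n - m) = (-26 - (-7))/(4 - 1) = -19/3 = -6.33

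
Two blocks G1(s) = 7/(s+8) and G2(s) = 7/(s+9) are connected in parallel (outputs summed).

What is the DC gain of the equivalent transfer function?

Parallel: G_eq = G1 + G2. DC gain = G1(0) + G2(0) = 7/8 + 7/9 = 0.875 + 0.7778 = 1.6528.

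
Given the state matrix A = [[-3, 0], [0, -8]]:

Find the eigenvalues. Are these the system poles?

For diagonal matrix, eigenvalues are diagonal entries: λ₁ = -3, λ₂ = -8. Eigenvalues of A = system poles.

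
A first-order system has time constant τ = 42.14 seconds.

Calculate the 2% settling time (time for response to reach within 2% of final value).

For first-order system, 2% settling time ≈ 4τ = 4 × 42.14 = 168.56 s.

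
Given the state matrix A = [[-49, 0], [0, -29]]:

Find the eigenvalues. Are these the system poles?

For diagonal matrix, eigenvalues are diagonal entries: λ₁ = -49, λ₂ = -29. Eigenvalues of A = system poles.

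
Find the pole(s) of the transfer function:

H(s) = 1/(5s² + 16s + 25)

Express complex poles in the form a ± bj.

Discriminant = 16² - 4×5×25 = 256 - 500 = -244 < 0, so the poles are a complex conjugate pair s = (-16 ± j√244)/(2×5). Real part = -16/(2×5) = -16/10 = -1.6; imaginary part = ±√244/(2×5) ≈ 1.5620. Poles: s = -1.6 ± 1.5620j.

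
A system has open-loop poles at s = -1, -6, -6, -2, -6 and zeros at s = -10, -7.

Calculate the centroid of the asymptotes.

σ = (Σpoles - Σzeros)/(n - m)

σ = (Σpoles - Σzeros)/(n - m) = (-21 - (-17))/(5 - 2) = -4/3 = -1.33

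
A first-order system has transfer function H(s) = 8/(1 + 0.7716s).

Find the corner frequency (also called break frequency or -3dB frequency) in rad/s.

Corner frequency = 1/τ = 1/0.7716 = 1.296 rad/s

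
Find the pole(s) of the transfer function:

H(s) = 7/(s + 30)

Pole is where denominator = 0: s + 30 = 0, so s = -30.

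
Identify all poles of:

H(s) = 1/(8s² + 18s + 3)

Discriminant = 18² - 4×8×3 = 324 - 96 = 228 > 0, so two distinct real poles. Using quadratic formula: s = (-18 ± √228)/(2×8) = (-18 ± √228)/16, with √228 ≈ 15.0997. s₁ ≈ -0.1813, s₂ ≈ -2.0687. Poles: s₁ = -0.1813, s₂ = -2.0687.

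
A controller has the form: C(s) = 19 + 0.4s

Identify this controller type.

This is a Proportional-Derivative (PD) controller.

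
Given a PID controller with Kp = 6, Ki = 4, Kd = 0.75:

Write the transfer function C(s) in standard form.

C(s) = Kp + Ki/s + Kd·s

Substituting values: C(s) = 6 + 4/s + 0.75s = (0.75s² + 6s + 4)/s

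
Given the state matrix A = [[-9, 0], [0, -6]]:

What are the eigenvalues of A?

For diagonal matrix, eigenvalues are diagonal entries: λ₁ = -9, λ₂ = -6.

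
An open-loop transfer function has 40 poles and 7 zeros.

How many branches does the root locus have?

Root locus has n branches where n = number of poles = 40.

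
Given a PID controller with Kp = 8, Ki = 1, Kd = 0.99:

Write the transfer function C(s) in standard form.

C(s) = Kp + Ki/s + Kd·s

Substituting values: C(s) = 8 + 1/s + 0.99s = (0.99s² + 8s + 1)/s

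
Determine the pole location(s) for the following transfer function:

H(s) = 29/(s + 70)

Pole is where denominator = 0: s + 70 = 0, so s = -70.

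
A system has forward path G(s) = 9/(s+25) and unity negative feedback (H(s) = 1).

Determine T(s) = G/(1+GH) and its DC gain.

T(s) = G/(1+GH) = [9/(s+25)] / [1 + 9/(s+25)] = 9/(s+25+9) = 9/(s+34). DC gain = 9/34 = 0.2647.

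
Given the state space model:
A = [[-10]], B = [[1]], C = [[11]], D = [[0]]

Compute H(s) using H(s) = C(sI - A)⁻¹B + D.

(sI - A)⁻¹ = 1/(s + 10). H(s) = 11 × 1/(s + 10) + 0 = 11/(s + 10).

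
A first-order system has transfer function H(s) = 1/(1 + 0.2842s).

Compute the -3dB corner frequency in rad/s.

Corner frequency = 1/τ = 1/0.2842 = 3.519 rad/s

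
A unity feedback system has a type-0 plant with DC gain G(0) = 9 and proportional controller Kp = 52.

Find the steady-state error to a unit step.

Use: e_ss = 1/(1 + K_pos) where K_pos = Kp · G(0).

K_pos = Kp · G(0) = 52 × 9 = 468. e_ss = 1/(1 + 468) = 0.0021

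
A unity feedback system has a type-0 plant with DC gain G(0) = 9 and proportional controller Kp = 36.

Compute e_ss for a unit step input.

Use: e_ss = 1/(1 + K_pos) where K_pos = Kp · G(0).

K_pos = Kp · G(0) = 36 × 9 = 324. e_ss = 1/(1 + 324) = 0.0031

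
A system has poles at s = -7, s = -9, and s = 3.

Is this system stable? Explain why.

Pole(s) at s = 3 are not in the left half-plane. System is unstable.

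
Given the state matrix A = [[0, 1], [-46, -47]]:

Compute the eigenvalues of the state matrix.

det(A - λI) = λ² - (-47)λ + 46 = (λ - (-46))(λ - (-1)). Eigenvalues: -46, -1.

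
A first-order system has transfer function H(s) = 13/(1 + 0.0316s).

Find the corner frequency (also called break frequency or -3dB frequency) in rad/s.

Corner frequency = 1/τ = 1/0.0316 = 31.646 rad/s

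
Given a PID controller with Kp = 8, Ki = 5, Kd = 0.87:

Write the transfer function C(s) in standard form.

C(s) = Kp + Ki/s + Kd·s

Substituting values: C(s) = 8 + 5/s + 0.87s = (0.87s² + 8s + 5)/s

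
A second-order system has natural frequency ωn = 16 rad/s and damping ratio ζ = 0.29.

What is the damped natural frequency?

ωd = ωn√(1 - ζ²) = 16√(1 - 0.29²) = 15.31 rad/s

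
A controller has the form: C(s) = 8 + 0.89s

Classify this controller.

This is a Proportional-Derivative (PD) controller.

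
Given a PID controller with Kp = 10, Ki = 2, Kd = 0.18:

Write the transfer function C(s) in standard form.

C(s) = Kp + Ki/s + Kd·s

Substituting values: C(s) = 10 + 2/s + 0.18s = (0.18s² + 10s + 2)/s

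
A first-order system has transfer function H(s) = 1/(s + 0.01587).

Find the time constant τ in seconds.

For H(s) = 1/(s + 1/τ), the pole is at -1/τ = -0.01587, so τ = 1/0.01587 = 63.01 s.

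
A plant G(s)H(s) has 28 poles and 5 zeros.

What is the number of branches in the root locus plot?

Root locus has n branches where n = number of poles = 28.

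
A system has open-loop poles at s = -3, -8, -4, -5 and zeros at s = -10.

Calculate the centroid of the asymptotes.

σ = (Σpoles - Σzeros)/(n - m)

σ = (Σpoles - Σzeros)/(n - m) = (-20 - (-10))/(4 - 1) = -10/3 = -3.33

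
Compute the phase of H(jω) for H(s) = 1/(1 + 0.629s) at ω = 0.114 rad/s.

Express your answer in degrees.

Phase = -arctan(ωτ) = -arctan(0.114 × 0.629) = -4.1°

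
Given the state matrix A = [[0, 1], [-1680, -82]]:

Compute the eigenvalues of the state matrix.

det(A - λI) = λ² - (-82)λ + 1680 = (λ - (-42))(λ - (-40)). Eigenvalues: -42, -40.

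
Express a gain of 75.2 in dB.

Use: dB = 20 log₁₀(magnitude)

dB = 20 log₁₀(75.2) = 37.5 dB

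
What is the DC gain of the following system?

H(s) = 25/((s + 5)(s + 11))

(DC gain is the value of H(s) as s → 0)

DC gain = H(0) = 25/(5 × 11) = 25/55 = 0.4545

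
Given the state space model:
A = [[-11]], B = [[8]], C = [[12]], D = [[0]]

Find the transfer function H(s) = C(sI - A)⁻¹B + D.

(sI - A)⁻¹ = 1/(s + 11). H(s) = 12 × 8/(s + 11) + 0 = 96/(s + 11).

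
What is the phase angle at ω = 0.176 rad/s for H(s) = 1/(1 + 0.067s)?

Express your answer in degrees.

Phase = -arctan(ωτ) = -arctan(0.176 × 0.067) = -0.7°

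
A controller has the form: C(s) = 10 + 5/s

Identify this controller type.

This is a Proportional-Integral (PI) controller.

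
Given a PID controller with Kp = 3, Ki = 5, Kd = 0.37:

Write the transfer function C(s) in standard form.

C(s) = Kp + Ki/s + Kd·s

Substituting values: C(s) = 3 + 5/s + 0.37s = (0.37s² + 3s + 5)/s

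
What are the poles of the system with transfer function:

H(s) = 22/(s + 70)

Pole is where denominator = 0: s + 70 = 0, so s = -70.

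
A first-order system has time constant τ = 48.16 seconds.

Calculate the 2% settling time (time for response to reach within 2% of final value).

For first-order system, 2% settling time ≈ 4τ = 4 × 48.16 = 192.64 s.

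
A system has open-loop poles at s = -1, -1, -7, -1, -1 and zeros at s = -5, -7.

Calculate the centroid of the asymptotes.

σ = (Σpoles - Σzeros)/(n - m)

σ = (Σpoles - Σzeros)/(n - m) = (-11 - (-12))/(5 - 2) = 1/3 = 0.33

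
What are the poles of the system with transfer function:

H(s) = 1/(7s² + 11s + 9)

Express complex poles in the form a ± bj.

Discriminant = 11² - 4×7×9 = 121 - 252 = -131 < 0, so the poles are a complex conjugate pair s = (-11 ± j√131)/(2×7). Real part = -11/(2×7) = -11/14 ≈ -0.7857; imaginary part = ±√131/(2×7) ≈ 0.8175. Poles: s = -0.7857 ± 0.8175j.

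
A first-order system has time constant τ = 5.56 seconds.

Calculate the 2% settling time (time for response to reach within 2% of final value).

For first-order system, 2% settling time ≈ 4τ = 4 × 5.56 = 22.24 s.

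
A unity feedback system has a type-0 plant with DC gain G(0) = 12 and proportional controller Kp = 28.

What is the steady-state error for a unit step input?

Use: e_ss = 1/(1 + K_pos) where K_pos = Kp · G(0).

K_pos = Kp · G(0) = 28 × 12 = 336. e_ss = 1/(1 + 336) = 0.0030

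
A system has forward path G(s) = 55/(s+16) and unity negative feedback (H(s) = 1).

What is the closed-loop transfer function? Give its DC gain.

T(s) = G/(1+GH) = [55/(s+16)] / [1 + 55/(s+16)] = 55/(s+16+55) = 55/(s+71). DC gain = 55/71 = 0.7746.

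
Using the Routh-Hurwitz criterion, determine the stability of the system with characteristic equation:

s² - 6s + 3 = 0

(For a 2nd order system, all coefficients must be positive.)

Coefficients: 1, -6, 3. b=-6 not positive, so system is unstable.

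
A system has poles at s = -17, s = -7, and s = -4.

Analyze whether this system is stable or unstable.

All poles are in the left half-plane. System is stable.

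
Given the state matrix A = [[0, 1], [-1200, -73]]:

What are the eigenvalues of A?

det(A - λI) = λ² - (-73)λ + 1200 = (λ - (-25))(λ - (-48)). Eigenvalues: -25, -48.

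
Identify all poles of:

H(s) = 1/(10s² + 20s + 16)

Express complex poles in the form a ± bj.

Discriminant = 20² - 4×10×16 = 400 - 640 = -240 < 0, so the poles are a complex conjugate pair s = (-20 ± j√240)/(2×10). Real part = -20/(2×10) = -20/20 = -1; imaginary part = ±√240/(2×10) ≈ 0.7746. Poles: s = -1 ± 0.7746j.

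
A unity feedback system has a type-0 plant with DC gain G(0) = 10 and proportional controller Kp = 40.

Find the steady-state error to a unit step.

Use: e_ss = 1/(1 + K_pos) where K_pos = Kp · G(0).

K_pos = Kp · G(0) = 40 × 10 = 400. e_ss = 1/(1 + 400) = 0.0025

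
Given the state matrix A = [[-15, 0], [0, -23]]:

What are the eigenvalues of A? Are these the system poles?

For diagonal matrix, eigenvalues are diagonal entries: λ₁ = -15, λ₂ = -23. Eigenvalues of A = system poles.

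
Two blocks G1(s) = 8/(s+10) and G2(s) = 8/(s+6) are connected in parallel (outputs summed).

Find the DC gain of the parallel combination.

Parallel: G_eq = G1 + G2. DC gain = G1(0) + G2(0) = 8/10 + 8/6 = 0.8 + 1.3333 = 2.1333.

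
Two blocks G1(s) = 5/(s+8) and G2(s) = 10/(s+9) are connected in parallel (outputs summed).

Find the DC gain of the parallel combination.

Parallel: G_eq = G1 + G2. DC gain = G1(0) + G2(0) = 5/8 + 10/9 = 0.625 + 1.1111 = 1.7361.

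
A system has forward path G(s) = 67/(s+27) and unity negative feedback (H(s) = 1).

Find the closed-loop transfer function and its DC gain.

T(s) = G/(1+GH) = [67/(s+27)] / [1 + 67/(s+27)] = 67/(s+27+67) = 67/(s+94). DC gain = 67/94 = 0.7128.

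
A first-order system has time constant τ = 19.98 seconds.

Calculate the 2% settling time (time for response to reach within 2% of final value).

For first-order system, 2% settling time ≈ 4τ = 4 × 19.98 = 79.92 s.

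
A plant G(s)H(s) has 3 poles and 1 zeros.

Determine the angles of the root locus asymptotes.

n - m = 3 - 1 = 2. Angles: θk = (2k + 1)·180°/2 = 90°, 270°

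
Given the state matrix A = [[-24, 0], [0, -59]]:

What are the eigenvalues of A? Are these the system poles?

For diagonal matrix, eigenvalues are diagonal entries: λ₁ = -24, λ₂ = -59. Eigenvalues of A = system poles.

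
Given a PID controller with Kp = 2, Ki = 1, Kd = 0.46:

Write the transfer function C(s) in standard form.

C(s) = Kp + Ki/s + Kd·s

Substituting values: C(s) = 2 + 1/s + 0.46s = (0.46s² + 2s + 1)/s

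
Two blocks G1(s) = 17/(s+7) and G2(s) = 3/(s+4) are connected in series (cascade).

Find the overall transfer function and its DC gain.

Series: multiply transfer functions. G_eq = 17/(s+7) × 3/(s+4) = 51/((s+7)(s+4)). DC gain = 51/(7×4) = 1.8214.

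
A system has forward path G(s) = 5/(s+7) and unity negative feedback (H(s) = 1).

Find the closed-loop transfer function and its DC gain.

T(s) = G/(1+GH) = [5/(s+7)] / [1 + 5/(s+7)] = 5/(s+7+5) = 5/(s+12). DC gain = 5/12 = 0.4167.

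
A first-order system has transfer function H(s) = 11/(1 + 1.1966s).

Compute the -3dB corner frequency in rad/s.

Corner frequency = 1/τ = 1/1.1966 = 0.836 rad/s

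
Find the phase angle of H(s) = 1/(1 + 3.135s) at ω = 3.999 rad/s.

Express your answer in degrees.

Phase = -arctan(ωτ) = -arctan(3.999 × 3.135) = -85.4°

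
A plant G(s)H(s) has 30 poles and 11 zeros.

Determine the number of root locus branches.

Root locus has n branches where n = number of poles = 30.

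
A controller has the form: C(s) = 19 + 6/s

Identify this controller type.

This is a Proportional-Integral (PI) controller.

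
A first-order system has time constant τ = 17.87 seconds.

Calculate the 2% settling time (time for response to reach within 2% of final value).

For first-order system, 2% settling time ≈ 4τ = 4 × 17.87 = 71.48 s.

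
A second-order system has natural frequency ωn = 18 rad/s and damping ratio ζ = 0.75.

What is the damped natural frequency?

ωd = ωn√(1 - ζ²) = 18√(1 - 0.75²) = 11.91 rad/s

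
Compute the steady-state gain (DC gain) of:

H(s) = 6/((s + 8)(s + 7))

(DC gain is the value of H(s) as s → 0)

DC gain = H(0) = 6/(8 × 7) = 6/56 = 0.1071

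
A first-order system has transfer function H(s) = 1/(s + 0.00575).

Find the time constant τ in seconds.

For H(s) = 1/(s + 1/τ), the pole is at -1/τ = -0.00575, so τ = 1/0.00575 = 173.9 s.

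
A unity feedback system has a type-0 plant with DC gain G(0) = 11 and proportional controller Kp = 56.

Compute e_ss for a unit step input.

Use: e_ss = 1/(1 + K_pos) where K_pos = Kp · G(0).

K_pos = Kp · G(0) = 56 × 11 = 616. e_ss = 1/(1 + 616) = 0.0016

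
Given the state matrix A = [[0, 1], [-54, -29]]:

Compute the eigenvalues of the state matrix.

det(A - λI) = λ² - (-29)λ + 54 = (λ - (-27))(λ - (-2)). Eigenvalues: -27, -2.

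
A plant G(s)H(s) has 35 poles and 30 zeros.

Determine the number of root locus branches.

Root locus has n branches where n = number of poles = 35.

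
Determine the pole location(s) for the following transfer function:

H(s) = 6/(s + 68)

Pole is where denominator = 0: s + 68 = 0, so s = -68.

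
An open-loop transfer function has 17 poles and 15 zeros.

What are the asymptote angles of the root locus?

n - m = 17 - 15 = 2. Angles: θk = (2k + 1)·180°/2 = 90°, 270°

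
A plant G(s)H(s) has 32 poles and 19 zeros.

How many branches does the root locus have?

Root locus has n branches where n = number of poles = 32.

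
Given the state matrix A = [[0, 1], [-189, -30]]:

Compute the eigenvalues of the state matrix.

det(A - λI) = λ² - (-30)λ + 189 = (λ - (-21))(λ - (-9)). Eigenvalues: -21, -9.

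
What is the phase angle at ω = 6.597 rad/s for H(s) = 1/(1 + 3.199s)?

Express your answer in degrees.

Phase = -arctan(ωτ) = -arctan(6.597 × 3.199) = -87.3°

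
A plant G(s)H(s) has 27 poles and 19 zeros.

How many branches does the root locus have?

Root locus has n branches where n = number of poles = 27.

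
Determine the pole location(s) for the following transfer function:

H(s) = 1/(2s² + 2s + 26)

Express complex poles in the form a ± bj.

Discriminant = 2² - 4×2×26 = 4 - 208 = -204 < 0, so the poles are a complex conjugate pair s = (-2 ± j√204)/(2×2). Real part = -2/(2×2) = -2/4 = -0.5; imaginary part = ±√204/(2×2) ≈ 3.5707. Poles: s = -0.5 ± 3.5707j.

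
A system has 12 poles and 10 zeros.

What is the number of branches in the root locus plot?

Root locus has n branches where n = number of poles = 12.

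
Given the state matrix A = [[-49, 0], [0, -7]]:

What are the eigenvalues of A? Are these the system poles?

For diagonal matrix, eigenvalues are diagonal entries: λ₁ = -49, λ₂ = -7. Eigenvalues of A = system poles.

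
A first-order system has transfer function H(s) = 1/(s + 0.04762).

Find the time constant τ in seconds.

For H(s) = 1/(s + 1/τ), the pole is at -1/τ = -0.04762, so τ = 1/0.04762 = 21 s.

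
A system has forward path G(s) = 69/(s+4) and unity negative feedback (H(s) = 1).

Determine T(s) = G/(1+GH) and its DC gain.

T(s) = G/(1+GH) = [69/(s+4)] / [1 + 69/(s+4)] = 69/(s+4+69) = 69/(s+73). DC gain = 69/73 = 0.9452.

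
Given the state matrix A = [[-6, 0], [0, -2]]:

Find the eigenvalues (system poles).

For diagonal matrix, eigenvalues are diagonal entries: λ₁ = -6, λ₂ = -2.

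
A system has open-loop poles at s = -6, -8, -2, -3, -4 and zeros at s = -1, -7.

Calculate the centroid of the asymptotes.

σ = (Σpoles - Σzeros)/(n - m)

σ = (Σpoles - Σzeros)/(n - m) = (-23 - (-8))/(5 - 2) = -15/3 = -5.0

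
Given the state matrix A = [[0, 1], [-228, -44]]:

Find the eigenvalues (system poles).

det(A - λI) = λ² - (-44)λ + 228 = (λ - (-38))(λ - (-6)). Eigenvalues: -38, -6.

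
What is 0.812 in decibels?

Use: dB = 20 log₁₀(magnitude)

dB = 20 log₁₀(0.812) = -1.8 dB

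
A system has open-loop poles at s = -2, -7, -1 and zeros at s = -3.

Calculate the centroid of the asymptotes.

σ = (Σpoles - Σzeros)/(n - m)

σ = (Σpoles - Σzeros)/(n - m) = (-10 - (-3))/(3 - 1) = -7/2 = -3.5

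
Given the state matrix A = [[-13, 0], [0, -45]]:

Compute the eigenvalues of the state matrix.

For diagonal matrix, eigenvalues are diagonal entries: λ₁ = -13, λ₂ = -45.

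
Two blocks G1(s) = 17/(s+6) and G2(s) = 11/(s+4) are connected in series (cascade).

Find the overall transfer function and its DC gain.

Series: multiply transfer functions. G_eq = 17/(s+6) × 11/(s+4) = 187/((s+6)(s+4)). DC gain = 187/(6×4) = 7.7917.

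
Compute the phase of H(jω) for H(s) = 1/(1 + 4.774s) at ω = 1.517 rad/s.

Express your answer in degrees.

Phase = -arctan(ωτ) = -arctan(1.517 × 4.774) = -82.1°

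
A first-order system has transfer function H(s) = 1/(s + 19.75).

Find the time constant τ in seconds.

For H(s) = 1/(s + 1/τ), the pole is at -1/τ = -19.75, so τ = 1/19.75 = 0.0506 s.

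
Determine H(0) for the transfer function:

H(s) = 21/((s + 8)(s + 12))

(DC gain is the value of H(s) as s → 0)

DC gain = H(0) = 21/(8 × 12) = 21/96 = 0.21875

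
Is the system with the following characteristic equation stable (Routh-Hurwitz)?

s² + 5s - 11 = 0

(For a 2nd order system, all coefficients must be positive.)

Coefficients: 1, 5, -11. c=-11 not positive, so system is unstable.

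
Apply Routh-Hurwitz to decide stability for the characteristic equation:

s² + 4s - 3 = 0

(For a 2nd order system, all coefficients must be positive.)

Coefficients: 1, 4, -3. c=-3 not positive, so system is unstable.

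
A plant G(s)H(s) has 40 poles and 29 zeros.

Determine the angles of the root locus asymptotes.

n - m = 40 - 29 = 11. Angles: θk = (2k + 1)·180°/11 = 16.36°, 49.09°, 81.82°, 114.55°, 147.27°, 180°, 212.73°, 245.45°, 278.18°, 310.91°, 343.64°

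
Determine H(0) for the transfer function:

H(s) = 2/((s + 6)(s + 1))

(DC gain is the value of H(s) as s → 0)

DC gain = H(0) = 2/(6 × 1) = 2/6 = 0.3333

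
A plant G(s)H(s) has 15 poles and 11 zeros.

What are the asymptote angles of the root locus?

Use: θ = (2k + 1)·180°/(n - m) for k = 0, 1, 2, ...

n - m = 15 - 11 = 4. Angles: θk = (2k + 1)·180°/4 = 45°, 135°, 225°, 315°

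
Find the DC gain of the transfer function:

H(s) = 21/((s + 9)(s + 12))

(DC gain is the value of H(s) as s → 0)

DC gain = H(0) = 21/(9 × 12) = 21/108 = 0.1944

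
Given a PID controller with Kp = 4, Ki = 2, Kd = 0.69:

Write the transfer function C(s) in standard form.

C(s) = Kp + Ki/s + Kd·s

Substituting values: C(s) = 4 + 2/s + 0.69s = (0.69s² + 4s + 2)/s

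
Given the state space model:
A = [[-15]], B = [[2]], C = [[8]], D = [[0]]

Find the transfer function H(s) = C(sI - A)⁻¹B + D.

(sI - A)⁻¹ = 1/(s + 15). H(s) = 8 × 2/(s + 15) + 0 = 16/(s + 15).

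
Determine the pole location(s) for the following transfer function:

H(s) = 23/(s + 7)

Pole is where denominator = 0: s + 7 = 0, so s = -7.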